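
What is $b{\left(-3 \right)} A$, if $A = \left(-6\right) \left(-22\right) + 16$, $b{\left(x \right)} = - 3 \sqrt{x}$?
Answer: $- 444 i \sqrt{3} \approx - 769.03 i$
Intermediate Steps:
$A = 148$ ($A = 132 + 16 = 148$)
$b{\left(-3 \right)} A = - 3 \sqrt{-3} \cdot 148 = - 3 i \sqrt{3} \cdot 148 = - 444 i \sqrt{3}$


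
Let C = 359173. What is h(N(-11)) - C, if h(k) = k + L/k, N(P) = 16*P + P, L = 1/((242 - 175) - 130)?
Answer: -4233620159/11781 ≈ -3.5936e+5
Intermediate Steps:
L = -1/63 (L = 1/(67 - 130) = 1/(-63) = -1/63 ≈ -0.015873)
N(P) = 17*P
h(k) = k - 1/(63*k)
h(N(-11)) - C = (17*(-11) - 1/(63*(17*(-11)))) - 1*359173 = (-187 - 1/63/(-187)) - 359173 = (-187 - 1/63*(-1/187)) - 359173 = (-187 + 1/11781) - 359173 = -2203046/11781 - 359173 = -4233620159/11781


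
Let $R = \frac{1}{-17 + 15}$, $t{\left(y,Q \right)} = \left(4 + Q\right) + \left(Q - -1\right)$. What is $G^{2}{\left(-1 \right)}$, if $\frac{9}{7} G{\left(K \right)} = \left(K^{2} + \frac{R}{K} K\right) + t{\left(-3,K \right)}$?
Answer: $\frac{2401}{324} \approx 7.4105$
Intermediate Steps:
$t{\left(y,Q \right)} = 5 + 2 Q$ ($t{\left(y,Q \right)} = \left(4 + Q\right) + \left(Q + 1\right) = \left(4 + Q\right) + \left(1 + Q\right) = 5 + 2 Q$)
$R = - \frac{1}{2}$ ($R = \frac{1}{-2} = - \frac{1}{2} \approx -0.5$)
$G{\left(K \right)} = \frac{7}{2} + \frac{7 K^{2}}{9} + \frac{14 K}{9}$ ($G{\left(K \right)} = \frac{7 \left(\left(K^{2} + - \frac{1}{2 K} K\right) + \left(5 + 2 K\right)\right)}{9} = \frac{7 \left(\left(K^{2} - \frac{1}{2}\right) + \left(5 + 2 K\right)\right)}{9} = \frac{7 \left(\left(- \frac{1}{2} + K^{2}\right) + \left(5 + 2 K\right)\right)}{9} = \frac{7 \left(\frac{9}{2} + K^{2} + 2 K\right)}{9} = \frac{7}{2} + \frac{7 K^{2}}{9} + \frac{14 K}{9}$)
$G^{2}{\left(-1 \right)} = \left(\frac{7}{2} + \frac{7 \left(-1\right)^{2}}{9} + \frac{14}{9} \left(-1\right)\right)^{2} = \left(\frac{7}{2} + \frac{7}{9} \cdot 1 - \frac{14}{9}\right)^{2} = \left(\frac{7}{2} + \frac{7}{9} - \frac{14}{9}\right)^{2} = \left(\frac{49}{18}\right)^{2} = \frac{2401}{324}$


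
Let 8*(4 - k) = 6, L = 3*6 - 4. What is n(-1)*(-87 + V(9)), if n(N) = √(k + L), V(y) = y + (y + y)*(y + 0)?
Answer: 42*√69 ≈ 348.88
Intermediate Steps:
L = 14 (L = 18 - 4 = 14)
k = 13/4 (k = 4 - ⅛*6 = 4 - ¾ = 13/4 ≈ 3.2500)
V(y) = y + 2*y² (V(y) = y + (2*y)*y = y + 2*y²)
n(N) = √69/2 (n(N) = √(13/4 + 14) = √(69/4) = √69/2)
n(-1)*(-87 + V(9)) = (√69/2)*(-87 + 9*(1 + 2*9)) = (√69/2)*(-87 + 9*(1 + 18)) = (√69/2)*(-87 + 9*19) = (√69/2)*(-87 + 171) = (√69/2)*84 = 42*√69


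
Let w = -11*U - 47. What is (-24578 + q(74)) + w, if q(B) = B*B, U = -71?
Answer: -18368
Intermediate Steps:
w = 734 (w = -11*(-71) - 47 = 781 - 47 = 734)
q(B) = B²
(-24578 + q(74)) + w = (-24578 + 74²) + 734 = (-24578 + 5476) + 734 = -19102 + 734 = -18368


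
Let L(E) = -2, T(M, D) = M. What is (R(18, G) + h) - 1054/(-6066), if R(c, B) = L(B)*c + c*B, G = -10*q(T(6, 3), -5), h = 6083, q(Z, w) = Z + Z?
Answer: 11789798/3033 ≈ 3887.2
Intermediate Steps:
q(Z, w) = 2*Z
G = -120 (G = -20*6 = -10*12 = -120)
R(c, B) = -2*c + B*c (R(c, B) = -2*c + c*B = -2*c + B*c)
(R(18, G) + h) - 1054/(-6066) = (18*(-2 - 120) + 6083) - 1054/(-6066) = (18*(-122) + 6083) - 1054*(-1/6066) = (-2196 + 6083) + 527/3033 = 3887 + 527/3033 = 11789798/3033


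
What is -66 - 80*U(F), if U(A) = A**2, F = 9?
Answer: -6546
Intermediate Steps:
-66 - 80*U(F) = -66 - 80*9**2 = -66 - 80*81 = -66 - 6480 = -6546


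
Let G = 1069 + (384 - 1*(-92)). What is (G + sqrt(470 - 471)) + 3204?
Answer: 4749 + I ≈ 4749.0 + 1.0*I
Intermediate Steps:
G = 1545 (G = 1069 + (384 + 92) = 1069 + 476 = 1545)
(G + sqrt(470 - 471)) + 3204 = (1545 + sqrt(470 - 471)) + 3204 = (1545 + sqrt(-1)) + 3204 = (1545 + I) + 3204 = 4749 + I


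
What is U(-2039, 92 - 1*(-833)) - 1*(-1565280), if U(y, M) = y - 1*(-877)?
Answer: 1564118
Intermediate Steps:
U(y, M) = 877 + y (U(y, M) = y + 877 = 877 + y)
U(-2039, 92 - 1*(-833)) - 1*(-1565280) = (877 - 2039) - 1*(-1565280) = -1162 + 1565280 = 1564118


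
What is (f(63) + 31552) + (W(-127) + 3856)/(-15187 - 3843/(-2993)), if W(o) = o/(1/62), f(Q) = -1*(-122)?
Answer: 719811092713/22725424 ≈ 31674.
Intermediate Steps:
f(Q) = 122
W(o) = 62*o (W(o) = o/(1/62) = o*62 = 62*o)
(f(63) + 31552) + (W(-127) + 3856)/(-15187 - 3843/(-2993)) = (122 + 31552) + (62*(-127) + 3856)/(-15187 - 3843/(-2993)) = 31674 + (-7874 + 3856)/(-15187 - 3843*(-1/2993)) = 31674 - 4018/(-15187 + 3843/2993) = 31674 - 4018/(-45450848/2993) = 31674 - 4018*(-2993/45450848) = 31674 + 6012937/22725424 = 719811092713/22725424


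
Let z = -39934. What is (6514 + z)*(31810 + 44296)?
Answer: -2543462520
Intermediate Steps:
(6514 + z)*(31810 + 44296) = (6514 - 39934)*(31810 + 44296) = -33420*76106 = -2543462520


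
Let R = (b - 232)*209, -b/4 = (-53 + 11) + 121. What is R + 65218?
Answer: -49314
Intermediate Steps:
b = -316 (b = -4*((-53 + 11) + 121) = -4*(-42 + 121) = -4*79 = -316)
R = -114532 (R = (-316 - 232)*209 = -548*209 = -114532)
R + 65218 = -114532 + 65218 = -49314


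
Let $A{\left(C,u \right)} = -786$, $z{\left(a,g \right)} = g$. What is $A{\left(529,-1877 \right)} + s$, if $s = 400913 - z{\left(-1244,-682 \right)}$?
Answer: $400809$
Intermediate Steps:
$s = 401595$ ($s = 400913 - -682 = 400913 + 682 = 401595$)
$A{\left(529,-1877 \right)} + s = -786 + 401595 = 400809$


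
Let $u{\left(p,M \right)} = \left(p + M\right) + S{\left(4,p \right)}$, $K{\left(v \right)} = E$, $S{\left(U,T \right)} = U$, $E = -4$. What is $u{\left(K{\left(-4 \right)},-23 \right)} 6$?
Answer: $-138$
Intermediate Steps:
$K{\left(v \right)} = -4$
$u{\left(p,M \right)} = 4 + M + p$ ($u{\left(p,M \right)} = \left(p + M\right) + 4 = \left(M + p\right) + 4 = 4 + M + p$)
$u{\left(K{\left(-4 \right)},-23 \right)} 6 = \left(4 - 23 - 4\right) 6 = \left(-23\right) 6 = -138$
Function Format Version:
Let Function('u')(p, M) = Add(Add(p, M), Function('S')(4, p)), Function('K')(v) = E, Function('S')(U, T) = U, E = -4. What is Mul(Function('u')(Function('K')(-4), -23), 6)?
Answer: -138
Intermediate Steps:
Function('K')(v) = -4
Function('u')(p, M) = Add(4, M, p) (Function('u')(p, M) = Add(Add(p, M), 4) = Add(Add(M, p), 4) = Add(4, M, p))
Mul(Function('u')(Function('K')(-4), -23), 6) = Mul(Add(4, -23, -4), 6) = Mul(-23, 6) = -138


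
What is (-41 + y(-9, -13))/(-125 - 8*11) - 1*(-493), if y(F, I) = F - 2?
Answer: 105061/213 ≈ 493.24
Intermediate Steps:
y(F, I) = -2 + F
(-41 + y(-9, -13))/(-125 - 8*11) - 1*(-493) = (-41 + (-2 - 9))/(-125 - 8*11) - 1*(-493) = (-41 - 11)/(-125 - 88) + 493 = -52/(-213) + 493 = -52*(-1/213) + 493 = 52/213 + 493 = 105061/213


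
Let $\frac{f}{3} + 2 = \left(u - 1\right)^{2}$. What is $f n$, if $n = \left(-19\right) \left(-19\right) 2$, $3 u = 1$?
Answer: $- \frac{10108}{3} \approx -3369.3$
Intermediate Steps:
$u = \frac{1}{3}$ ($u = \frac{1}{3} \cdot 1 = \frac{1}{3} \approx 0.33333$)
$n = 722$ ($n = 361 \cdot 2 = 722$)
$f = - \frac{14}{3}$ ($f = -6 + 3 \left(\frac{1}{3} - 1\right)^{2} = -6 + 3 \left(- \frac{2}{3}\right)^{2} = -6 + 3 \cdot \frac{4}{9} = -6 + \frac{4}{3} = - \frac{14}{3} \approx -4.6667$)
$f n = \left(- \frac{14}{3}\right) 722 = - \frac{10108}{3}$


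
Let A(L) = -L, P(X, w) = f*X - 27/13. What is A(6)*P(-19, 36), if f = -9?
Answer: -13176/13 ≈ -1013.5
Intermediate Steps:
P(X, w) = -27/13 - 9*X (P(X, w) = -9*X - 27/13 = -27/13 - 9*X)
A(6)*P(-19, 36) = (-1*6)*(-27/13 - 9*(-19)) = -6*(-27/13 + 171) = -6*2196/13 = -13176/13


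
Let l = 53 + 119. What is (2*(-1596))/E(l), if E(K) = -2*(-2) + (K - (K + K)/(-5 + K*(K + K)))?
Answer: -23606037/1301543 ≈ -18.137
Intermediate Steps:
l = 172
E(K) = 4 + K - 2*K/(-5 + 2*K²) (E(K) = 4 + (K - 2*K/(-5 + K*(2*K))) = 4 + (K - 2*K/(-5 + 2*K²)) = 4 + K - 2*K/(-5 + 2*K²))
(2*(-1596))/E(l) = (2*(-1596))/(((-20 - 7*172 + 2*172³ + 8*172²)/(-5 + 2*172²))) = -3192*(-5 + 2*29584)/(-20 - 1204 + 2*5088448 + 8*29584) = -3192*(-5 + 59168)/(-20 - 1204 + 10176896 + 236672) = -3192/(10412344/59163) = -3192/((1/59163)*10412344) = -3192/10412344/59163 = -3192*59163/10412344 = -23606037/1301543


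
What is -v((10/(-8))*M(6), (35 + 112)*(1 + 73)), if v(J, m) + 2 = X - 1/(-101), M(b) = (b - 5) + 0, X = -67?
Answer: 6968/101 ≈ 68.990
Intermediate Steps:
M(b) = -5 + b (M(b) = (-5 + b) + 0 = -5 + b)
v(J, m) = -6968/101 (v(J, m) = -2 + (-67 - 1/(-101)) = -2 + (-67 - 1*(-1/101)) = -2 + (-67 + 1/101) = -2 - 6766/101 = -6968/101)
-v((10/(-8))*M(6), (35 + 112)*(1 + 73)) = -1*(-6968/101) = 6968/101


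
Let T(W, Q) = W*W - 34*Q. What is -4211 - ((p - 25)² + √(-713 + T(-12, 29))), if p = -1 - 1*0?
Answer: -4887 - I*√1555 ≈ -4887.0 - 39.433*I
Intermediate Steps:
p = -1 (p = -1 + 0 = -1)
T(W, Q) = W² - 34*Q
-4211 - ((p - 25)² + √(-713 + T(-12, 29))) = -4211 - ((-1 - 25)² + √(-713 + ((-12)² - 34*29))) = -4211 - ((-26)² + √(-713 + (144 - 986))) = -4211 - (676 + √(-713 - 842)) = -4211 - (676 + √(-1555)) = -4211 - (676 + I*√1555) = -4211 + (-676 - I*√1555) = -4887 - I*√1555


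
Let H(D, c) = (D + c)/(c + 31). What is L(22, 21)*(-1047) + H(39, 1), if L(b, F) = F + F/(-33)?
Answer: -938057/44 ≈ -21319.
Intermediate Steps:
H(D, c) = (D + c)/(31 + c)
L(b, F) = 32*F/33 (L(b, F) = F + F*(-1/33) = F - F/33 = 32*F/33)
L(22, 21)*(-1047) + H(39, 1) = ((32/33)*21)*(-1047) + (39 + 1)/(31 + 1) = (224/11)*(-1047) + 40/32 = -234528/11 + (1/32)*40 = -234528/11 + 5/4 = -938057/44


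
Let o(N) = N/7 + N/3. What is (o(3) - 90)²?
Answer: 384400/49 ≈ 7844.9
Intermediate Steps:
o(N) = 10*N/21 (o(N) = N*(⅐) + N*(⅓) = N/7 + N/3 = 10*N/21)
(o(3) - 90)² = ((10/21)*3 - 90)² = (10/7 - 90)² = (-620/7)² = 384400/49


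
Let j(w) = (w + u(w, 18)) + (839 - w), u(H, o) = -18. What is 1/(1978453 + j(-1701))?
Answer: 1/1979274 ≈ 5.0524e-7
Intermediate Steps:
j(w) = 821 (j(w) = (w - 18) + (839 - w) = (-18 + w) + (839 - w) = 821)
1/(1978453 + j(-1701)) = 1/(1978453 + 821) = 1/1979274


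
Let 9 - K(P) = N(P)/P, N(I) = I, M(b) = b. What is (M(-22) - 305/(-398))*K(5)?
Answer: -33804/199 ≈ -169.87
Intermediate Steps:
K(P) = 8 (K(P) = 9 - P/P = 9 - 1*1 = 9 - 1 = 8)
(M(-22) - 305/(-398))*K(5) = (-22 - 305/(-398))*8 = (-22 - 305*(-1/398))*8 = (-22 + 305/398)*8 = -8451/398*8 = -33804/199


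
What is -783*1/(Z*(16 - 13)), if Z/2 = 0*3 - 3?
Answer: 87/2 ≈ 43.500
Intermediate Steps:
Z = -6 (Z = 2*(0*3 - 3) = 2*(0 - 3) = 2*(-3) = -6)
-783*1/(Z*(16 - 13)) = -783*(-1/(6*(16 - 13))) = -783/(3*(-6)) = -783/(-18) = -783*(-1/18) = 87/2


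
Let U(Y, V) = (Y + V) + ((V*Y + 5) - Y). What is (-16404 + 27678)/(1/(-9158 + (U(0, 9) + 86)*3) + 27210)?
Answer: 99865092/241026179 ≈ 0.41433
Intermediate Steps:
U(Y, V) = 5 + V + V*Y (U(Y, V) = (V + Y) + ((5 + V*Y) - Y) = (V + Y) + (5 - Y + V*Y) = 5 + V + V*Y)
(-16404 + 27678)/(1/(-9158 + (U(0, 9) + 86)*3) + 27210) = (-16404 + 27678)/(1/(-9158 + ((5 + 9 + 9*0) + 86)*3) + 27210) = 11274/(1/(-9158 + ((5 + 9 + 0) + 86)*3) + 27210) = 11274/(1/(-9158 + (14 + 86)*3) + 27210) = 11274/(1/(-9158 + 100*3) + 27210) = 11274/(1/(-9158 + 300) + 27210) = 11274/(1/(-8858) + 27210) = 11274/(-1/8858 + 27210) = 11274/(241026179/8858) = 11274*(8858/241026179) = 99865092/241026179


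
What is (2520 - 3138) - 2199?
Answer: -2817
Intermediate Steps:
(2520 - 3138) - 2199 = -618 - 2199 = -2817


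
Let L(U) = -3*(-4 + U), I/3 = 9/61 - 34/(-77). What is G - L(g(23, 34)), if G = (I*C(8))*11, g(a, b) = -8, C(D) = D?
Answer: 51036/427 ≈ 119.52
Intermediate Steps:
I = 8301/4697 (I = 3*(9/61 - 34/(-77)) = 3*(9*(1/61) - 34*(-1/77)) = 3*(9/61 + 34/77) = 3*(2767/4697) = 8301/4697 ≈ 1.7673)
L(U) = 12 - 3*U
G = 66408/427 (G = ((8301/4697)*8)*11 = (66408/4697)*11 = 66408/427 ≈ 155.52)
G - L(g(23, 34)) = 66408/427 - (12 - 3*(-8)) = 66408/427 - (12 + 24) = 66408/427 - 1*36 = 66408/427 - 36 = 51036/427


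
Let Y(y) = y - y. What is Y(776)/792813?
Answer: 0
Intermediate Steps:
Y(y) = 0
Y(776)/792813 = 0/792813 = 0*(1/792813) = 0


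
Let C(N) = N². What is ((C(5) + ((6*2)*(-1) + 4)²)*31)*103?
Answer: 284177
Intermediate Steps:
((C(5) + ((6*2)*(-1) + 4)²)*31)*103 = ((5² + ((6*2)*(-1) + 4)²)*31)*103 = ((25 + (12*(-1) + 4)²)*31)*103 = ((25 + (-12 + 4)²)*31)*103 = ((25 + (-8)²)*31)*103 = ((25 + 64)*31)*103 = (89*31)*103 = 2759*103 = 284177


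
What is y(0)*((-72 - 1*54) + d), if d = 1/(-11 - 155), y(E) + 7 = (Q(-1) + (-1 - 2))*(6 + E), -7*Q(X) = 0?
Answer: 522925/166 ≈ 3150.1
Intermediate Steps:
Q(X) = 0 (Q(X) = -⅐*0 = 0)
y(E) = -25 - 3*E (y(E) = -7 + (0 + (-1 - 2))*(6 + E) = -7 + (0 - 3)*(6 + E) = -7 - 3*(6 + E) = -7 + (-18 - 3*E) = -25 - 3*E)
d = -1/166 (d = 1/(-166) = -1/166 ≈ -0.0060241)
y(0)*((-72 - 1*54) + d) = (-25 - 3*0)*((-72 - 1*54) - 1/166) = (-25 + 0)*((-72 - 54) - 1/166) = -25*(-126 - 1/166) = -25*(-20917/166) = 522925/166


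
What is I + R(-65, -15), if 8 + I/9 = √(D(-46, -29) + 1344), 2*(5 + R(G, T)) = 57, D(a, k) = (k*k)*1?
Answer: -97/2 + 9*√2185 ≈ 372.20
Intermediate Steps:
D(a, k) = k² (D(a, k) = k²*1 = k²)
R(G, T) = 47/2 (R(G, T) = -5 + (½)*57 = -5 + 57/2 = 47/2)
I = -72 + 9*√2185 (I = -72 + 9*√((-29)² + 1344) = -72 + 9*√(841 + 1344) = -72 + 9*√2185 ≈ 348.70)
I + R(-65, -15) = (-72 + 9*√2185) + 47/2 = -97/2 + 9*√2185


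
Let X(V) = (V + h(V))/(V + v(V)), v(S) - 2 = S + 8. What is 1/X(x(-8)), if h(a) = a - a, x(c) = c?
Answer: ¾ ≈ 0.75000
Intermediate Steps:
h(a) = 0
v(S) = 10 + S (v(S) = 2 + (S + 8) = 2 + (8 + S) = 10 + S)
X(V) = V/(10 + 2*V) (X(V) = (V + 0)/(V + (10 + V)) = V/(10 + 2*V))
1/X(x(-8)) = 1/((½)*(-8)/(5 - 8)) = 1/((½)*(-8)/(-3)) = 1/((½)*(-8)*(-⅓)) = 1/(4/3) = ¾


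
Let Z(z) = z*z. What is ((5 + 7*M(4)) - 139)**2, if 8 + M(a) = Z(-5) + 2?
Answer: 1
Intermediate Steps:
Z(z) = z**2
M(a) = 19 (M(a) = -8 + ((-5)**2 + 2) = -8 + (25 + 2) = -8 + 27 = 19)
((5 + 7*M(4)) - 139)**2 = ((5 + 7*19) - 139)**2 = ((5 + 133) - 139)**2 = (138 - 139)**2 = (-1)**2 = 1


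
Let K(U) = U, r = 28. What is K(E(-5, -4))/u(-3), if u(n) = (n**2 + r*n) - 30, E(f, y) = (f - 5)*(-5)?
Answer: -10/21 ≈ -0.47619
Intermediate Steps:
E(f, y) = 25 - 5*f (E(f, y) = (-5 + f)*(-5) = 25 - 5*f)
u(n) = -30 + n**2 + 28*n (u(n) = (n**2 + 28*n) - 30 = -30 + n**2 + 28*n)
K(E(-5, -4))/u(-3) = (25 - 5*(-5))/(-30 + (-3)**2 + 28*(-3)) = (25 + 25)/(-30 + 9 - 84) = 50/(-105) = 50*(-1/105) = -10/21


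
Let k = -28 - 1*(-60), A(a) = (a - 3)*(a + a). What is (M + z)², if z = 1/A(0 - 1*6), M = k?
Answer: 11950849/11664 ≈ 1024.6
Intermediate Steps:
A(a) = 2*a*(-3 + a) (A(a) = (-3 + a)*(2*a) = 2*a*(-3 + a))
k = 32 (k = -28 + 60 = 32)
M = 32
z = 1/108 (z = 1/(2*(0 - 1*6)*(-3 + (0 - 1*6))) = 1/(2*(0 - 6)*(-3 + (0 - 6))) = 1/(2*(-6)*(-3 - 6)) = 1/(2*(-6)*(-9)) = 1/108 ≈ 0.0092593)
(M + z)² = (32 + 1/108)² = (3457/108)² = 11950849/11664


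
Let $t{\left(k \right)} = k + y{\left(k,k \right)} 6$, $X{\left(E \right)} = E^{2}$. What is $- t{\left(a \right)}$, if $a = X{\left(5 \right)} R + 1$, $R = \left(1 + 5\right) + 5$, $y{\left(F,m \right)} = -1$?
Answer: $-270$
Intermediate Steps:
$R = 11$ ($R = 6 + 5 = 11$)
$a = 276$ ($a = 5^{2} \cdot 11 + 1 = 25 \cdot 11 + 1 = 275 + 1 = 276$)
$t{\left(k \right)} = -6 + k$ ($t{\left(k \right)} = k - 6 = -6 + k$)
$- t{\left(a \right)} = - (-6 + 276) = \left(-1\right) 270 = -270$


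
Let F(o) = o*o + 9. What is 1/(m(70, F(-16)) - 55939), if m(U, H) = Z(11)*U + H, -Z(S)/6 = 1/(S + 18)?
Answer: -29/1614966 ≈ -1.7957e-5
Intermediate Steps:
Z(S) = -6/(18 + S) (Z(S) = -6/(S + 18) = -6/(18 + S))
F(o) = 9 + o**2 (F(o) = o**2 + 9 = 9 + o**2)
m(U, H) = H - 6*U/29 (m(U, H) = (-6/(18 + 11))*U + H = (-6/29)*U + H = (-6*1/29)*U + H = -6*U/29 + H = H - 6*U/29)
1/(m(70, F(-16)) - 55939) = 1/(((9 + (-16)**2) - 6/29*70) - 55939) = 1/(((9 + 256) - 420/29) - 55939) = 1/((265 - 420/29) - 55939) = 1/(7265/29 - 55939) = 1/(-1614966/29) = -29/1614966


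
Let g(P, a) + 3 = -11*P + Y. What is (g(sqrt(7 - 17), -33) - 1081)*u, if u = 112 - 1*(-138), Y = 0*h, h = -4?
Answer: -271000 - 2750*I*sqrt(10) ≈ -2.71e+5 - 8696.3*I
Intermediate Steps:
Y = 0 (Y = 0*(-4) = 0)
g(P, a) = -3 - 11*P (g(P, a) = -3 + (-11*P + 0) = -3 - 11*P)
u = 250 (u = 112 + 138 = 250)
(g(sqrt(7 - 17), -33) - 1081)*u = ((-3 - 11*sqrt(7 - 17)) - 1081)*250 = ((-3 - 11*I*sqrt(10)) - 1081)*250 = (-1084 - 11*I*sqrt(10))*250 = -271000 - 2750*I*sqrt(10)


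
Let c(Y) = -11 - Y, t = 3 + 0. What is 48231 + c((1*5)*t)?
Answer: 48205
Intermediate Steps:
t = 3
48231 + c((1*5)*t) = 48231 + (-11 - 1*5*3) = 48231 + (-11 - 5*3) = 48231 + (-11 - 1*15) = 48231 + (-11 - 15) = 48231 - 26 = 48205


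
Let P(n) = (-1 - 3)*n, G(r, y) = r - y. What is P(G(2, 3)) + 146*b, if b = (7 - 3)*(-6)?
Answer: -3500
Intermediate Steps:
P(n) = -4*n
b = -24 (b = 4*(-6) = -24)
P(G(2, 3)) + 146*b = -4*(2 - 1*3) + 146*(-24) = -4*(2 - 3) - 3504 = -4*(-1) - 3504 = 4 - 3504 = -3500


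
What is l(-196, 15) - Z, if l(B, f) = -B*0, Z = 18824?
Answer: -18824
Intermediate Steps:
l(B, f) = 0
l(-196, 15) - Z = 0 - 1*18824 = 0 - 18824 = -18824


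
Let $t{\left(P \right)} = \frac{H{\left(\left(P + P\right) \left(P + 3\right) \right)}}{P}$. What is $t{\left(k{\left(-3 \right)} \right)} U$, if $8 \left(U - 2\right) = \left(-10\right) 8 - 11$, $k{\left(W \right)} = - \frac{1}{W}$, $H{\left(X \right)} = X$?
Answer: $- \frac{125}{2} \approx -62.5$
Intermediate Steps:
$U = - \frac{75}{8}$ ($U = 2 + \frac{\left(-10\right) 8 - 11}{8} = 2 + \frac{-80 - 11}{8} = 2 + \frac{1}{8} \left(-91\right) = 2 - \frac{91}{8} = - \frac{75}{8} \approx -9.375$)
$t{\left(P \right)} = 6 + 2 P$ ($t{\left(P \right)} = \frac{\left(P + P\right) \left(P + 3\right)}{P} = \frac{2 P \left(3 + P\right)}{P} = 6 + 2 P$)
$t{\left(k{\left(-3 \right)} \right)} U = \left(6 + 2 \left(- \frac{1}{-3}\right)\right) \left(- \frac{75}{8}\right) = \left(6 + 2 \left(\left(-1\right) \left(- \frac{1}{3}\right)\right)\right) \left(- \frac{75}{8}\right) = \left(6 + 2 \cdot \frac{1}{3}\right) \left(- \frac{75}{8}\right) = \left(6 + \frac{2}{3}\right) \left(- \frac{75}{8}\right) = \frac{20}{3} \left(- \frac{75}{8}\right) = - \frac{125}{2}$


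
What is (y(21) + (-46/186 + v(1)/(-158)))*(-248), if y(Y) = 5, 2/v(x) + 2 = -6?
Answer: -279437/237 ≈ -1179.1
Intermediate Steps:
v(x) = -1/4 (v(x) = 2/(-2 - 6) = 2/(-8) = 2*(-1/8) = -1/4)
(y(21) + (-46/186 + v(1)/(-158)))*(-248) = (5 + (-46/186 - 1/4/(-158)))*(-248) = (5 + (-46*1/186 - 1/4*(-1/158)))*(-248) = (5 + (-23/93 + 1/632))*(-248) = (5 - 14443/58776)*(-248) = (279437/58776)*(-248) = -279437/237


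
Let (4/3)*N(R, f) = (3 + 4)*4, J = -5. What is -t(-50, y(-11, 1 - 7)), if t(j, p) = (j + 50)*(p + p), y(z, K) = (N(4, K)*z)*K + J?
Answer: 0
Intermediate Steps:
N(R, f) = 21 (N(R, f) = 3*((3 + 4)*4)/4 = 3*(7*4)/4 = (3/4)*28 = 21)
y(z, K) = -5 + 21*K*z (y(z, K) = (21*z)*K - 5 = 21*K*z - 5 = -5 + 21*K*z)
t(j, p) = 2*p*(50 + j) (t(j, p) = (50 + j)*(2*p) = 2*p*(50 + j))
-t(-50, y(-11, 1 - 7)) = -2*(-5 + 21*(1 - 7)*(-11))*(50 - 50) = -2*(-5 + 21*(-6)*(-11))*0 = -2*(-5 + 1386)*0 = -2*1381*0 = -1*0 = 0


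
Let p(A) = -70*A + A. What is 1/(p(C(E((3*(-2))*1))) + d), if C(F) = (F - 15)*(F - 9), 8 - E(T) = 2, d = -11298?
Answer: -1/13161 ≈ -7.5982e-5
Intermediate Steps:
E(T) = 6 (E(T) = 8 - 1*2 = 8 - 2 = 6)
C(F) = (-15 + F)*(-9 + F)
p(A) = -69*A
1/(p(C(E((3*(-2))*1))) + d) = 1/(-69*(135 + 6² - 24*6) - 11298) = 1/(-69*(135 + 36 - 144) - 11298) = 1/(-69*27 - 11298) = 1/(-1863 - 11298) = 1/(-13161) = -1/13161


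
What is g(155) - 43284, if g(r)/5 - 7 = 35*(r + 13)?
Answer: -13849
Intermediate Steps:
g(r) = 2310 + 175*r (g(r) = 35 + 5*(35*(r + 13)) = 35 + 5*(35*(13 + r)) = 35 + 5*(455 + 35*r) = 35 + (2275 + 175*r) = 2310 + 175*r)
g(155) - 43284 = (2310 + 175*155) - 43284 = (2310 + 27125) - 43284 = 29435 - 43284 = -13849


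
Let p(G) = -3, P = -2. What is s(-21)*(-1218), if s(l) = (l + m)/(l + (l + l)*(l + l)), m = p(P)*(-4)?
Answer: 522/83 ≈ 6.2892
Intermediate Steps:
m = 12 (m = -3*(-4) = 12)
s(l) = (12 + l)/(l + 4*l²) (s(l) = (l + 12)/(l + (l + l)*(l + l)) = (12 + l)/(l + (2*l)*(2*l)) = (12 + l)/(l + 4*l²))
s(-21)*(-1218) = ((12 - 21)/((-21)*(1 + 4*(-21))))*(-1218) = -1/21*(-9)/(1 - 84)*(-1218) = -1/21*(-9)/(-83)*(-1218) = -1/21*(-1/83)*(-9)*(-1218) = -3/581*(-1218) = 522/83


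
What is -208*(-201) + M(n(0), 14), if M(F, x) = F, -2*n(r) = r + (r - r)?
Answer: 41808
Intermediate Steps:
n(r) = -r/2 (n(r) = -(r + (r - r))/2 = -(r + 0)/2 = -r/2)
-208*(-201) + M(n(0), 14) = -208*(-201) - ½*0 = 41808 + 0 = 41808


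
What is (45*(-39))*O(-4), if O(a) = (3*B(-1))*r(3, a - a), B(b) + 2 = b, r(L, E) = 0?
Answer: 0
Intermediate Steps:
B(b) = -2 + b
O(a) = 0 (O(a) = (3*(-2 - 1))*0 = (3*(-3))*0 = -9*0 = 0)
(45*(-39))*O(-4) = (45*(-39))*0 = -1755*0 = 0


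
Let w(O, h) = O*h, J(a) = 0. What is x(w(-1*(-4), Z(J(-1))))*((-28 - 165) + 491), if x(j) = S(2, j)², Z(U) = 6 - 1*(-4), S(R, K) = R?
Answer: 1192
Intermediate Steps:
Z(U) = 10 (Z(U) = 6 + 4 = 10)
x(j) = 4 (x(j) = 2² = 4)
x(w(-1*(-4), Z(J(-1))))*((-28 - 165) + 491) = 4*((-28 - 165) + 491) = 4*(-193 + 491) = 4*298 = 1192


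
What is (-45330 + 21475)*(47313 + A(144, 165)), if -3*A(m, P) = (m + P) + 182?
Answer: -3374242040/3 ≈ -1.1247e+9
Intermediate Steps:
A(m, P) = -182/3 - P/3 - m/3 (A(m, P) = -((m + P) + 182)/3 = -((P + m) + 182)/3 = -(182 + P + m)/3 = -182/3 - P/3 - m/3)
(-45330 + 21475)*(47313 + A(144, 165)) = (-45330 + 21475)*(47313 + (-182/3 - ⅓*165 - ⅓*144)) = -23855*(47313 + (-182/3 - 55 - 48)) = -23855*(47313 - 491/3) = -23855*141448/3 = -3374242040/3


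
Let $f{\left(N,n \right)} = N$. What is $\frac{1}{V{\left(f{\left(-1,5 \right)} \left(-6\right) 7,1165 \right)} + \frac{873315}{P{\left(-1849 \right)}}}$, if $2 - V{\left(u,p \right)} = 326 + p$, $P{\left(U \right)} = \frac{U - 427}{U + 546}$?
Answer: $\frac{2276}{1134540481} \approx 2.0061 \cdot 10^{-6}$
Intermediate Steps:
$P{\left(U \right)} = \frac{-427 + U}{546 + U}$
$V{\left(u,p \right)} = -324 - p$ ($V{\left(u,p \right)} = 2 - \left(326 + p\right) = -324 - p$)
$\frac{1}{V{\left(f{\left(-1,5 \right)} \left(-6\right) 7,1165 \right)} + \frac{873315}{P{\left(-1849 \right)}}} = \frac{1}{\left(-324 - 1165\right) + \frac{873315}{\frac{1}{546 - 1849} \left(-427 - 1849\right)}} = \frac{1}{\left(-324 - 1165\right) + \frac{873315}{\frac{1}{-1303} \left(-2276\right)}} = \frac{1}{-1489 + \frac{873315}{\left(- \frac{1}{1303}\right) \left(-2276\right)}} = \frac{1}{-1489 + \frac{873315}{\frac{2276}{1303}}} = \frac{1}{-1489 + 873315 \cdot \frac{1303}{2276}} = \frac{1}{-1489 + \frac{1137929445}{2276}} = \frac{1}{\frac{1134540481}{2276}} = \frac{2276}{1134540481}$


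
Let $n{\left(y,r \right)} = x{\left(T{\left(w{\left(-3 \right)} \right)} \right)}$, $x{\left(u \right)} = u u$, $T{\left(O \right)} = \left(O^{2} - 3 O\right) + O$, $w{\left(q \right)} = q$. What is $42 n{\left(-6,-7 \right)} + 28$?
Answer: $9478$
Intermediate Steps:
$T{\left(O \right)} = O^{2} - 2 O$
$x{\left(u \right)} = u^{2}$
$n{\left(y,r \right)} = 225$ ($n{\left(y,r \right)} = \left(- 3 \left(-2 - 3\right)\right)^{2} = \left(\left(-3\right) \left(-5\right)\right)^{2} = 15^{2} = 225$)
$42 n{\left(-6,-7 \right)} + 28 = 42 \cdot 225 + 28 = 9450 + 28 = 9478$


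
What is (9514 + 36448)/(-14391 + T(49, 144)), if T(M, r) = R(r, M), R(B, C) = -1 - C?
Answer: -6566/2063 ≈ -3.1827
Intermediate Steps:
T(M, r) = -1 - M
(9514 + 36448)/(-14391 + T(49, 144)) = (9514 + 36448)/(-14391 + (-1 - 1*49)) = 45962/(-14391 + (-1 - 49)) = 45962/(-14391 - 50) = 45962/(-14441) = 45962*(-1/14441) = -6566/2063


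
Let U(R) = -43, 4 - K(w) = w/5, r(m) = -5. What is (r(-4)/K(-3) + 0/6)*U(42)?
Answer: 1075/23 ≈ 46.739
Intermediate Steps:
K(w) = 4 - w/5
(r(-4)/K(-3) + 0/6)*U(42) = (-5/(4 - ⅕*(-3)) + 0/6)*(-43) = (-5/(4 + ⅗) + 0*(⅙))*(-43) = (-5/23/5 + 0)*(-43) = (-5*5/23 + 0)*(-43) = (-25/23 + 0)*(-43) = -25/23*(-43) = 1075/23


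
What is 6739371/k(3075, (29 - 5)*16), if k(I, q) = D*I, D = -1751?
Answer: -2246457/1794775 ≈ -1.2517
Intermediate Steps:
k(I, q) = -1751*I
6739371/k(3075, (29 - 5)*16) = 6739371/((-1751*3075)) = 6739371/(-5384325) = 6739371*(-1/5384325) = -2246457/1794775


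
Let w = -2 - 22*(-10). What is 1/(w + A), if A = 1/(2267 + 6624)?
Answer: 8891/1938239 ≈ 0.0045872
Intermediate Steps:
A = 1/8891 ≈ 0.00011247
w = 218 (w = -2 + 220 = 218)
1/(w + A) = 1/(218 + 1/8891) = 1/(1938239/8891) = 8891/1938239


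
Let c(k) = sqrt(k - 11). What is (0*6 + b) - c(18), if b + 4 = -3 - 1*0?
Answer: -7 - sqrt(7) ≈ -9.6458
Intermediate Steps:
b = -7 (b = -4 + (-3 - 1*0) = -4 + (-3 + 0) = -4 - 3 = -7)
c(k) = sqrt(-11 + k)
(0*6 + b) - c(18) = (0*6 - 7) - sqrt(-11 + 18) = (0 - 7) - sqrt(7) = -7 - sqrt(7)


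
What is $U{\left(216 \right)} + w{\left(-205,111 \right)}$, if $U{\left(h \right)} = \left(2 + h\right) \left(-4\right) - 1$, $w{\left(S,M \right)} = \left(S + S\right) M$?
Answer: $-46383$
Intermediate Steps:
$w{\left(S,M \right)} = 2 M S$ ($w{\left(S,M \right)} = 2 S M = 2 M S$)
$U{\left(h \right)} = -9 - 4 h$ ($U{\left(h \right)} = \left(-8 - 4 h\right) - 1 = -9 - 4 h$)
$U{\left(216 \right)} + w{\left(-205,111 \right)} = \left(-9 - 864\right) + 2 \cdot 111 \left(-205\right) = \left(-9 - 864\right) - 45510 = -873 - 45510 = -46383$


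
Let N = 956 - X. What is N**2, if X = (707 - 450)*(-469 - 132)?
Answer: 24153200569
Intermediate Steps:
X = -154457 (X = 257*(-601) = -154457)
N = 155413 (N = 956 - 1*(-154457) = 956 + 154457 = 155413)
N**2 = 155413**2 = 24153200569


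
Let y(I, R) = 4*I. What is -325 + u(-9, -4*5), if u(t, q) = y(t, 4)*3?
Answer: -433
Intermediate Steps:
u(t, q) = 12*t (u(t, q) = (4*t)*3 = 12*t)
-325 + u(-9, -4*5) = -325 + 12*(-9) = -325 - 108 = -433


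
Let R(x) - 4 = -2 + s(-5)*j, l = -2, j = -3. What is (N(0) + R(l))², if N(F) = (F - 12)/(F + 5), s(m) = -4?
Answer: 3364/25 ≈ 134.56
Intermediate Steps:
N(F) = (-12 + F)/(5 + F)
R(x) = 14 (R(x) = 4 + (-2 - 4*(-3)) = 4 + (-2 + 12) = 4 + 10 = 14)
(N(0) + R(l))² = ((-12 + 0)/(5 + 0) + 14)² = (-12/5 + 14)² = (58/5)² = 3364/25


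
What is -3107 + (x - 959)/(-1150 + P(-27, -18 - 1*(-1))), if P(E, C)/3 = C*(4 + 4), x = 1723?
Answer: -2420735/779 ≈ -3107.5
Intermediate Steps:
P(E, C) = 24*C (P(E, C) = 3*(C*(4 + 4)) = 3*(C*8) = 3*(8*C) = 24*C)
-3107 + (x - 959)/(-1150 + P(-27, -18 - 1*(-1))) = -3107 + (1723 - 959)/(-1150 + 24*(-18 - 1*(-1))) = -3107 + 764/(-1150 + 24*(-18 + 1)) = -3107 + 764/(-1150 + 24*(-17)) = -3107 + 764/(-1150 - 408) = -3107 + 764/(-1558) = -3107 + 764*(-1/1558) = -3107 - 382/779 = -2420735/779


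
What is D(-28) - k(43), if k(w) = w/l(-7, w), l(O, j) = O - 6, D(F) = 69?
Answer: 940/13 ≈ 72.308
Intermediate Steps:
l(O, j) = -6 + O
k(w) = -w/13 (k(w) = w/(-6 - 7) = w/(-13) = w*(-1/13) = -w/13)
D(-28) - k(43) = 69 - (-1)*43/13 = 69 - 1*(-43/13) = 69 + 43/13 = 940/13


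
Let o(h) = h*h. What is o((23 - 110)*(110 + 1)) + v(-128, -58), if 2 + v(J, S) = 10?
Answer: 93257657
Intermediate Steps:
v(J, S) = 8 (v(J, S) = -2 + 10 = 8)
o(h) = h²
o((23 - 110)*(110 + 1)) + v(-128, -58) = ((23 - 110)*(110 + 1))² + 8 = (-87*111)² + 8 = (-9657)² + 8 = 93257649 + 8 = 93257657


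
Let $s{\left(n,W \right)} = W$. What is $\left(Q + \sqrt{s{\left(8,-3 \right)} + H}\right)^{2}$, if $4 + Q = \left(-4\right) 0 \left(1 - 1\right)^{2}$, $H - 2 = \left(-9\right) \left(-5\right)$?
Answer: $60 - 16 \sqrt{11} \approx 6.934$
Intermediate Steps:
$H = 47$ ($H = 2 - -45 = 2 + 45 = 47$)
$Q = -4$ ($Q = -4 + \left(-4\right) 0 \left(1 - 1\right)^{2} = -4 + 0 \cdot 0^{2} = -4 + 0 \cdot 0 = -4 + 0 = -4$)
$\left(Q + \sqrt{s{\left(8,-3 \right)} + H}\right)^{2} = \left(-4 + \sqrt{-3 + 47}\right)^{2} = \left(-4 + \sqrt{44}\right)^{2} = \left(-4 + 2 \sqrt{11}\right)^{2}$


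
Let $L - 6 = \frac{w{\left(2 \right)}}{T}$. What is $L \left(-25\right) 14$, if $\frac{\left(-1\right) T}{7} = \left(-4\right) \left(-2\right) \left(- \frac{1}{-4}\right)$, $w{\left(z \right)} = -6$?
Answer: $-2250$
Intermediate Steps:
$T = -14$ ($T = - 7 \left(-4\right) \left(-2\right) \left(- \frac{1}{-4}\right) = - 7 \cdot 8 \left(\left(-1\right) \left(- \frac{1}{4}\right)\right) = - 7 \cdot 8 \cdot \frac{1}{4} = \left(-7\right) 2 = -14$)
$L = \frac{45}{7}$ ($L = 6 - \frac{6}{-14} = 6 - - \frac{3}{7} = 6 + \frac{3}{7} = \frac{45}{7} \approx 6.4286$)
$L \left(-25\right) 14 = \frac{45}{7} \left(-25\right) 14 = \left(- \frac{1125}{7}\right) 14 = -2250$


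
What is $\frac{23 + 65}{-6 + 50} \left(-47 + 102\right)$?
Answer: $110$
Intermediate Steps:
$\frac{23 + 65}{-6 + 50} \left(-47 + 102\right) = \frac{88}{44} \cdot 55 = 88 \cdot \frac{1}{44} \cdot 55 = 2 \cdot 55 = 110$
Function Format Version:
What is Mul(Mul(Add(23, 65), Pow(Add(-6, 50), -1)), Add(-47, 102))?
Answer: 110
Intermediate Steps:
Mul(Mul(Add(23, 65), Pow(Add(-6, 50), -1)), Add(-47, 102)) = Mul(Mul(88, Pow(44, -1)), 55) = Mul(Mul(88, Rational(1, 44)), 55) = Mul(2, 55) = 110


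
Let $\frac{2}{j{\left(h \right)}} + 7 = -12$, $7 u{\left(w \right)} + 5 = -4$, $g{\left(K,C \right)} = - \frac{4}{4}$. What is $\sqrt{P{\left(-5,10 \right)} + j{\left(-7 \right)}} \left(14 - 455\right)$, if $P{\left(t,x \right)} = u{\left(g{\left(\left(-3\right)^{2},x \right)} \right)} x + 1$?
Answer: $- \frac{63 i \sqrt{211603}}{19} \approx - 1525.3 i$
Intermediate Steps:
$g{\left(K,C \right)} = -1$ ($g{\left(K,C \right)} = \left(-4\right) \frac{1}{4} = -1$)
$u{\left(w \right)} = - \frac{9}{7}$ ($u{\left(w \right)} = - \frac{5}{7} + \frac{1}{7} \left(-4\right) = - \frac{5}{7} - \frac{4}{7} = - \frac{9}{7}$)
$P{\left(t,x \right)} = 1 - \frac{9 x}{7}$ ($P{\left(t,x \right)} = - \frac{9 x}{7} + 1 = 1 - \frac{9 x}{7}$)
$j{\left(h \right)} = - \frac{2}{19}$ ($j{\left(h \right)} = \frac{2}{-7 - 12} = \frac{2}{-19} = 2 \left(- \frac{1}{19}\right) = - \frac{2}{19}$)
$\sqrt{P{\left(-5,10 \right)} + j{\left(-7 \right)}} \left(14 - 455\right) = \sqrt{\left(1 - \frac{90}{7}\right) - \frac{2}{19}} \left(14 - 455\right) = \sqrt{\left(1 - \frac{90}{7}\right) - \frac{2}{19}} \left(-441\right) = \sqrt{- \frac{83}{7} - \frac{2}{19}} \left(-441\right) = \sqrt{- \frac{1591}{133}} \left(-441\right) = \frac{i \sqrt{211603}}{133} \left(-441\right) = - \frac{63 i \sqrt{211603}}{19}$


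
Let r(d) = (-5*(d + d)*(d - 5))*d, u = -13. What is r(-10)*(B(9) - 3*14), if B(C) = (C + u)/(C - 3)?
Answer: -640000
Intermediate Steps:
B(C) = (-13 + C)/(-3 + C) (B(C) = (C - 13)/(C - 3) = (-13 + C)/(-3 + C))
r(d) = -10*d**2*(-5 + d) (r(d) = (-5*2*d*(-5 + d))*d = (-10*d*(-5 + d))*d = -10*d**2*(-5 + d))
r(-10)*(B(9) - 3*14) = (10*(-10)**2*(5 - 1*(-10)))*((-13 + 9)/(-3 + 9) - 3*14) = (10*100*(5 + 10))*(-4/6 - 42) = (10*100*15)*((1/6)*(-4) - 42) = 15000*(-2/3 - 42) = 15000*(-128/3) = -640000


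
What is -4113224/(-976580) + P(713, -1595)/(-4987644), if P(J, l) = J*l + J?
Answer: 2703150207377/608854172190 ≈ 4.4397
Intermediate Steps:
P(J, l) = J + J*l
-4113224/(-976580) + P(713, -1595)/(-4987644) = -4113224/(-976580) + (713*(1 - 1595))/(-4987644) = -4113224*(-1/976580) + (713*(-1594))*(-1/4987644) = 1028306/244145 - 1136522*(-1/4987644) = 1028306/244145 + 568261/2493822 = 2703150207377/608854172190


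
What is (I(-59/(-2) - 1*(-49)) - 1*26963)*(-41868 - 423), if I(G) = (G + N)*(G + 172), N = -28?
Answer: 2421202041/4 ≈ 6.0530e+8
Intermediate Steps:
I(G) = (-28 + G)*(172 + G) (I(G) = (G - 28)*(G + 172) = (-28 + G)*(172 + G))
(I(-59/(-2) - 1*(-49)) - 1*26963)*(-41868 - 423) = ((-4816 + (-59/(-2) - 1*(-49))² + 144*(-59/(-2) - 1*(-49))) - 1*26963)*(-41868 - 423) = ((-4816 + (-59*(-½) + 49)² + 144*(-59*(-½) + 49)) - 26963)*(-42291) = ((-4816 + (59/2 + 49)² + 144*(59/2 + 49)) - 26963)*(-42291) = ((-4816 + (157/2)² + 144*(157/2)) - 26963)*(-42291) = ((-4816 + 24649/4 + 11304) - 26963)*(-42291) = (50601/4 - 26963)*(-42291) = -57251/4*(-42291) = 2421202041/4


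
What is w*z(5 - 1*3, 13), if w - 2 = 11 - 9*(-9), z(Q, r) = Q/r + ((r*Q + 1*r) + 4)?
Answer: 52734/13 ≈ 4056.5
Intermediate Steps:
z(Q, r) = 4 + r + Q*r + Q/r (z(Q, r) = Q/r + ((Q*r + r) + 4) = Q/r + ((r + Q*r) + 4) = Q/r + (4 + r + Q*r) = 4 + r + Q*r + Q/r)
w = 94 (w = 2 + (11 - 9*(-9)) = 2 + (11 + 81) = 2 + 92 = 94)
w*z(5 - 1*3, 13) = 94*(4 + 13 + (5 - 1*3)*13 + (5 - 1*3)/13) = 94*(4 + 13 + (5 - 3)*13 + (5 - 3)*(1/13)) = 94*(4 + 13 + 2*13 + 2*(1/13)) = 94*(4 + 13 + 26 + 2/13) = 94*(561/13) = 52734/13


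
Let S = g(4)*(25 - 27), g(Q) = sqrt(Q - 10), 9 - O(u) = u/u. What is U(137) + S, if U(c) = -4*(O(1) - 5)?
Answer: -12 - 2*I*sqrt(6) ≈ -12.0 - 4.899*I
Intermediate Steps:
O(u) = 8 (O(u) = 9 - u/u = 9 - 1*1 = 9 - 1 = 8)
g(Q) = sqrt(-10 + Q)
U(c) = -12 (U(c) = -4*(8 - 5) = -4*3 = -12)
S = -2*I*sqrt(6) (S = sqrt(-10 + 4)*(25 - 27) = sqrt(-6)*(-2) = (I*sqrt(6))*(-2) = -2*I*sqrt(6) ≈ -4.899*I)
U(137) + S = -12 - 2*I*sqrt(6)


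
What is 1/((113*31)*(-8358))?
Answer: -1/29278074 ≈ -3.4155e-8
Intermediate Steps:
1/((113*31)*(-8358)) = -1/8358/3503 = (1/3503)*(-1/8358) = -1/29278074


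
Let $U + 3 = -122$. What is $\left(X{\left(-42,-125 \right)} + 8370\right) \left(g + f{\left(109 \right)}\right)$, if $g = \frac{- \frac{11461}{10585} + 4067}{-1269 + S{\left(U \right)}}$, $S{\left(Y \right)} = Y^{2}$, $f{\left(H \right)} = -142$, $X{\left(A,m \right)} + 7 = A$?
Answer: $- \frac{33171608253}{28130} \approx -1.1792 \cdot 10^{6}$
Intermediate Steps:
$X{\left(A,m \right)} = -7 + A$
$U = -125$ ($U = -3 - 122 = -125$)
$g = \frac{7967}{28130}$ ($g = \frac{- \frac{11461}{10585} + 4067}{-1269 + \left(-125\right)^{2}} = \frac{\left(-11461\right) \frac{1}{10585} + 4067}{-1269 + 15625} = \frac{- \frac{157}{145} + 4067}{14356} = \frac{589558}{145} \cdot \frac{1}{14356} = \frac{7967}{28130} \approx 0.28322$)
$\left(X{\left(-42,-125 \right)} + 8370\right) \left(g + f{\left(109 \right)}\right) = \left(\left(-7 - 42\right) + 8370\right) \left(\frac{7967}{28130} - 142\right) = \left(-49 + 8370\right) \left(- \frac{3986493}{28130}\right) = 8321 \left(- \frac{3986493}{28130}\right) = - \frac{33171608253}{28130}$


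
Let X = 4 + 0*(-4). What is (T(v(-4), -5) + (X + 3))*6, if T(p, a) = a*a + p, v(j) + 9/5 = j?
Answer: 786/5 ≈ 157.20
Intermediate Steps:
v(j) = -9/5 + j
X = 4 (X = 4 + 0 = 4)
T(p, a) = p + a**2 (T(p, a) = a**2 + p = p + a**2)
(T(v(-4), -5) + (X + 3))*6 = (((-9/5 - 4) + (-5)**2) + (4 + 3))*6 = ((-29/5 + 25) + 7)*6 = (96/5 + 7)*6 = (131/5)*6 = 786/5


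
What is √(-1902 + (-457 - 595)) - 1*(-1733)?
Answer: 1733 + I*√2954 ≈ 1733.0 + 54.351*I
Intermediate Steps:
√(-1902 + (-457 - 595)) - 1*(-1733) = √(-1902 - 1052) + 1733 = √(-2954) + 1733 = I*√2954 + 1733 = 1733 + I*√2954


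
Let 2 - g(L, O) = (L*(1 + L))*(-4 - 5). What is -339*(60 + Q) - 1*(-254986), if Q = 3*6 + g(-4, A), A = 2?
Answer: 191254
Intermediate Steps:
g(L, O) = 2 + 9*L*(1 + L) (g(L, O) = 2 - L*(1 + L)*(-4 - 5) = 2 - L*(1 + L)*(-9) = 2 - (-9)*L*(1 + L) = 2 + 9*L*(1 + L))
Q = 128 (Q = 3*6 + (2 + 9*(-4) + 9*(-4)²) = 18 + (2 - 36 + 9*16) = 18 + (2 - 36 + 144) = 18 + 110 = 128)
-339*(60 + Q) - 1*(-254986) = -339*(60 + 128) - 1*(-254986) = -339*188 + 254986 = -63732 + 254986 = 191254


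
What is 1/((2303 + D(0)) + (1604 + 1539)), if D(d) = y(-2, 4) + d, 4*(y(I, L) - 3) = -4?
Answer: 1/5448 ≈ 0.00018355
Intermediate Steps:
y(I, L) = 2 (y(I, L) = 3 + (¼)*(-4) = 3 - 1 = 2)
D(d) = 2 + d
1/((2303 + D(0)) + (1604 + 1539)) = 1/((2303 + (2 + 0)) + (1604 + 1539)) = 1/((2303 + 2) + 3143) = 1/(2305 + 3143) = 1/5448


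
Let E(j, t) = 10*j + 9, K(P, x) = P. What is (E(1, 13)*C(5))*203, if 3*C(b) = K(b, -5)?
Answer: 19285/3 ≈ 6428.3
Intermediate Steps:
E(j, t) = 9 + 10*j
C(b) = b/3
(E(1, 13)*C(5))*203 = ((9 + 10*1)*((1/3)*5))*203 = ((9 + 10)*(5/3))*203 = (19*(5/3))*203 = (95/3)*203 = 19285/3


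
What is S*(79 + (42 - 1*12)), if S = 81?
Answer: 8829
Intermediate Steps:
S*(79 + (42 - 1*12)) = 81*(79 + (42 - 1*12)) = 81*(79 + (42 - 12)) = 81*(79 + 30) = 81*109 = 8829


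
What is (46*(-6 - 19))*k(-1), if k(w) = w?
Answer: 1150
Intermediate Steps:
(46*(-6 - 19))*k(-1) = (46*(-6 - 19))*(-1) = (46*(-25))*(-1) = -1150*(-1) = 1150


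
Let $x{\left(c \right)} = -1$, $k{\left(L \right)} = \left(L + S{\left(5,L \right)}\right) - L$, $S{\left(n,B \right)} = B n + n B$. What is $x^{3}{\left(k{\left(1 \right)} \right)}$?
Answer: $-1$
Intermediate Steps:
$S{\left(n,B \right)} = 2 B n$ ($S{\left(n,B \right)} = B n + B n = 2 B n$)
$k{\left(L \right)} = 10 L$ ($k{\left(L \right)} = \left(L + 2 L 5\right) - L = \left(L + 10 L\right) - L = 11 L - L = 10 L$)
$x^{3}{\left(k{\left(1 \right)} \right)} = \left(-1\right)^{3} = -1$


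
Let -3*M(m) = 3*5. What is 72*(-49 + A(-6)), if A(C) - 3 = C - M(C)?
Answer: -3384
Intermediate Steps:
M(m) = -5
A(C) = 8 + C (A(C) = 3 + (C - 1*(-5)) = 3 + (C + 5) = 3 + (5 + C) = 8 + C)
72*(-49 + A(-6)) = 72*(-49 + (8 - 6)) = 72*(-49 + 2) = 72*(-47) = -3384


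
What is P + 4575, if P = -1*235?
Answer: 4340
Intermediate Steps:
P = -235
P + 4575 = -235 + 4575 = 4340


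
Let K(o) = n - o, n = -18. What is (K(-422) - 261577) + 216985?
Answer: -44188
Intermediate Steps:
K(o) = -18 - o
(K(-422) - 261577) + 216985 = ((-18 - 1*(-422)) - 261577) + 216985 = ((-18 + 422) - 261577) + 216985 = (404 - 261577) + 216985 = -261173 + 216985 = -44188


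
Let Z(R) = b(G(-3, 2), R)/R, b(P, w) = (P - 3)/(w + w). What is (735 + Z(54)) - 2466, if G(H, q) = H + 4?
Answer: -5047597/2916 ≈ -1731.0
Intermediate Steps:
G(H, q) = 4 + H
b(P, w) = (-3 + P)/(2*w) (b(P, w) = (-3 + P)/((2*w)) = (-3 + P)*(1/(2*w)) = (-3 + P)/(2*w))
Z(R) = -1/R**2 (Z(R) = ((-3 + (4 - 3))/(2*R))/R = ((-3 + 1)/(2*R))/R = ((1/2)*(-2)/R)/R = (-1/R)/R = -1/R**2)
(735 + Z(54)) - 2466 = (735 - 1/54**2) - 2466 = (735 - 1*1/2916) - 2466 = (735 - 1/2916) - 2466 = 2143259/2916 - 2466 = -5047597/2916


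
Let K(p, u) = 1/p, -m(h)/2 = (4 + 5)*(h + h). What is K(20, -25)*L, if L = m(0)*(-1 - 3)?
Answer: 0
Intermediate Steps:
m(h) = -36*h (m(h) = -2*(4 + 5)*(h + h) = -18*2*h = -36*h)
L = 0 (L = (-36*0)*(-1 - 3) = 0*(-4) = 0)
K(20, -25)*L = 0/20 = (1/20)*0 = 0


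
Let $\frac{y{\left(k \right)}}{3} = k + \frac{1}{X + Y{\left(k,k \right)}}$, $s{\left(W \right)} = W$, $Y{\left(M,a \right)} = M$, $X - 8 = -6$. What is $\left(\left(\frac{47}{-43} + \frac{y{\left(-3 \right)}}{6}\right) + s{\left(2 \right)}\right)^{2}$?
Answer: $\frac{2209}{1849} \approx 1.1947$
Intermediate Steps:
$X = 2$ ($X = 8 - 6 = 2$)
$y{\left(k \right)} = 3 k + \frac{3}{2 + k}$ ($y{\left(k \right)} = 3 \left(k + \frac{1}{2 + k}\right) = 3 k + \frac{3}{2 + k}$)
$\left(\left(\frac{47}{-43} + \frac{y{\left(-3 \right)}}{6}\right) + s{\left(2 \right)}\right)^{2} = \left(\left(\frac{47}{-43} + \frac{3 \frac{1}{2 - 3} \left(1 + \left(-3\right)^{2} + 2 \left(-3\right)\right)}{6}\right) + 2\right)^{2} = \left(\left(47 \left(- \frac{1}{43}\right) + \frac{3 \left(1 + 9 - 6\right)}{-1} \cdot \frac{1}{6}\right) + 2\right)^{2} = \left(\left(- \frac{47}{43} + 3 \left(-1\right) 4 \cdot \frac{1}{6}\right) + 2\right)^{2} = \left(\left(- \frac{47}{43} - 2\right) + 2\right)^{2} = \left(- \frac{133}{43} + 2\right)^{2} = \left(- \frac{47}{43}\right)^{2} = \frac{2209}{1849}$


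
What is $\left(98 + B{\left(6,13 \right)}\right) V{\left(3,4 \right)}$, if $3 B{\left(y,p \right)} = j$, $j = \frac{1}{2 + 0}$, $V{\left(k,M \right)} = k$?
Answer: $\frac{589}{2} \approx 294.5$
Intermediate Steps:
$j = \frac{1}{2} \approx 0.5$
$B{\left(y,p \right)} = \frac{1}{6}$ ($B{\left(y,p \right)} = \frac{1}{3} \cdot \frac{1}{2} = \frac{1}{6}$)
$\left(98 + B{\left(6,13 \right)}\right) V{\left(3,4 \right)} = \left(98 + \frac{1}{6}\right) 3 = \frac{589}{6} \cdot 3 = \frac{589}{2}$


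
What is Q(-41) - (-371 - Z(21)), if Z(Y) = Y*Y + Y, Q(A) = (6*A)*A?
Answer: 10919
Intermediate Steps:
Q(A) = 6*A²
Z(Y) = Y + Y² (Z(Y) = Y² + Y = Y + Y²)
Q(-41) - (-371 - Z(21)) = 6*(-41)² - (-371 - 21*(1 + 21)) = 6*1681 - (-371 - 21*22) = 10086 - (-371 - 1*462) = 10086 - (-371 - 462) = 10086 - 1*(-833) = 10086 + 833 = 10919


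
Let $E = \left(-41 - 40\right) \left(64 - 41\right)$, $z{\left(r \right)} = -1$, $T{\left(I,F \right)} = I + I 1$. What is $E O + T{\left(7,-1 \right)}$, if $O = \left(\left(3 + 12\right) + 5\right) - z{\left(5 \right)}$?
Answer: $-39109$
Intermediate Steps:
$T{\left(I,F \right)} = 2 I$ ($T{\left(I,F \right)} = I + I = 2 I$)
$O = 21$ ($O = \left(\left(3 + 12\right) + 5\right) - -1 = \left(15 + 5\right) + 1 = 20 + 1 = 21$)
$E = -1863$ ($E = \left(-81\right) 23 = -1863$)
$E O + T{\left(7,-1 \right)} = \left(-1863\right) 21 + 2 \cdot 7 = -39123 + 14 = -39109$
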